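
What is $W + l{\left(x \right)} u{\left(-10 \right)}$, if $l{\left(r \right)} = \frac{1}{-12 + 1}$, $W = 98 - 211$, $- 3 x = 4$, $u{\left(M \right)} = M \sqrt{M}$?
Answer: $-113 + \frac{10 i \sqrt{10}}{11} \approx -113.0 + 2.8748 i$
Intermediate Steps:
$u{\left(M \right)} = M^{\frac{3}{2}}$
$x = - \frac{4}{3}$ ($x = \left(- \frac{1}{3}\right) 4 = - \frac{4}{3} \approx -1.3333$)
$W = -113$
$l{\left(r \right)} = - \frac{1}{11}$ ($l{\left(r \right)} = \frac{1}{-11} = - \frac{1}{11}$)
$W + l{\left(x \right)} u{\left(-10 \right)} = -113 - \frac{\left(-10\right)^{\frac{3}{2}}}{11} = -113 - \frac{\left(-10\right) i \sqrt{10}}{11} = -113 + \frac{10 i \sqrt{10}}{11}$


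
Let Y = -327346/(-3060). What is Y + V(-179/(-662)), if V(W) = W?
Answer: 27156349/253215 ≈ 107.25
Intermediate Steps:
Y = 163673/1530 (Y = -327346*(-1/3060) = 163673/1530 ≈ 106.98)
Y + V(-179/(-662)) = 163673/1530 - 179/(-662) = 163673/1530 - 179*(-1/662) = 163673/1530 + 179/662 = 27156349/253215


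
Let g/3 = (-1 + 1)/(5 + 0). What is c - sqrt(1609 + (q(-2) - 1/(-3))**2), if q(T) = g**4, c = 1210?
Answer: 1210 - sqrt(14482)/3 ≈ 1169.9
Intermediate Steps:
g = 0 (g = 3*((-1 + 1)/(5 + 0)) = 3*(0/5) = 3*(0*(1/5)) = 3*0 = 0)
q(T) = 0 (q(T) = 0**4 = 0)
c - sqrt(1609 + (q(-2) - 1/(-3))**2) = 1210 - sqrt(1609 + (0 - 1/(-3))**2) = 1210 - sqrt(1609 + (0 - 1*(-1/3))**2) = 1210 - sqrt(1609 + (0 + 1/3)**2) = 1210 - sqrt(1609 + (1/3)**2) = 1210 - sqrt(1609 + 1/9) = 1210 - sqrt(14482/9) = 1210 - sqrt(14482)/3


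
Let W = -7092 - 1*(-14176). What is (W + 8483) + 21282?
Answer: 36849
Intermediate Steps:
W = 7084 (W = -7092 + 14176 = 7084)
(W + 8483) + 21282 = (7084 + 8483) + 21282 = 15567 + 21282 = 36849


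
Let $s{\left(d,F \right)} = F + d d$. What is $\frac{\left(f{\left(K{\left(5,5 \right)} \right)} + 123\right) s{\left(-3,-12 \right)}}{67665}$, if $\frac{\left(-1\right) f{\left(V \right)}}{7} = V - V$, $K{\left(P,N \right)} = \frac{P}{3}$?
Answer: $- \frac{123}{22555} \approx -0.0054533$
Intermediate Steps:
$K{\left(P,N \right)} = \frac{P}{3}$ ($K{\left(P,N \right)} = P \frac{1}{3} = \frac{P}{3}$)
$f{\left(V \right)} = 0$ ($f{\left(V \right)} = - 7 \left(V - V\right) = \left(-7\right) 0 = 0$)
$s{\left(d,F \right)} = F + d^{2}$
$\frac{\left(f{\left(K{\left(5,5 \right)} \right)} + 123\right) s{\left(-3,-12 \right)}}{67665} = \frac{\left(0 + 123\right) \left(-12 + \left(-3\right)^{2}\right)}{67665} = 123 \left(-12 + 9\right) \frac{1}{67665} = 123 \left(-3\right) \frac{1}{67665} = \left(-369\right) \frac{1}{67665} = - \frac{123}{22555}$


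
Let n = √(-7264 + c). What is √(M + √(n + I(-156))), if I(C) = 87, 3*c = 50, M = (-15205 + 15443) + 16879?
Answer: √(154053 + 3*√3*√(261 + I*√65226))/3 ≈ 130.87 + 0.015919*I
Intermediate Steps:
M = 17117 (M = 238 + 16879 = 17117)
c = 50/3 (c = (⅓)*50 = 50/3 ≈ 16.667)
n = I*√65226/3 (n = √(-7264 + 50/3) = √(-21742/3) = I*√65226/3 ≈ 85.131*I)
√(M + √(n + I(-156))) = √(17117 + √(I*√65226/3 + 87)) = √(17117 + √(87 + I*√65226/3))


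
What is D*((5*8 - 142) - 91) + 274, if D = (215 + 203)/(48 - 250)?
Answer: 68011/101 ≈ 673.38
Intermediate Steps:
D = -209/101 (D = 418/(-202) = 418*(-1/202) = -209/101 ≈ -2.0693)
D*((5*8 - 142) - 91) + 274 = -209*((5*8 - 142) - 91)/101 + 274 = -209*((40 - 142) - 91)/101 + 274 = -209*(-102 - 91)/101 + 274 = -209/101*(-193) + 274 = 40337/101 + 274 = 68011/101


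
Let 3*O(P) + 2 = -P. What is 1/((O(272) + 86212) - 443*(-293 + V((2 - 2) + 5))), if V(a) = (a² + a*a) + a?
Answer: 3/574664 ≈ 5.2204e-6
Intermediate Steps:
V(a) = a + 2*a² (V(a) = (a² + a²) + a = 2*a² + a = a + 2*a²)
O(P) = -⅔ - P/3 (O(P) = -⅔ + (-P)/3 = -⅔ - P/3)
1/((O(272) + 86212) - 443*(-293 + V((2 - 2) + 5))) = 1/(((-⅔ - ⅓*272) + 86212) - 443*(-293 + ((2 - 2) + 5)*(1 + 2*((2 - 2) + 5)))) = 1/(((-⅔ - 272/3) + 86212) - 443*(-293 + (0 + 5)*(1 + 2*(0 + 5)))) = 1/((-274/3 + 86212) - 443*(-293 + 5*(1 + 2*5))) = 1/(258362/3 - 443*(-293 + 5*(1 + 10))) = 1/(258362/3 - 443*(-293 + 5*11)) = 1/(258362/3 - 443*(-293 + 55)) = 1/(258362/3 - 443*(-238)) = 1/(258362/3 + 105434) = 1/(574664/3) = 3/574664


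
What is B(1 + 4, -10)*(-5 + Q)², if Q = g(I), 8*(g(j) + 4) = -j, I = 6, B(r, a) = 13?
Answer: 19773/16 ≈ 1235.8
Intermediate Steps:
g(j) = -4 - j/8 (g(j) = -4 + (-j)/8 = -4 - j/8)
Q = -19/4 (Q = -4 - ⅛*6 = -4 - ¾ = -19/4 ≈ -4.7500)
B(1 + 4, -10)*(-5 + Q)² = 13*(-5 - 19/4)² = 13*(-39/4)² = 13*(1521/16) = 19773/16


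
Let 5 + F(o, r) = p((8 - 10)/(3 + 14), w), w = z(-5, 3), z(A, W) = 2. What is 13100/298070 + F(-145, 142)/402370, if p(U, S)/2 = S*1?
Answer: 527074893/11993442590 ≈ 0.043947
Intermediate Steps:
w = 2
p(U, S) = 2*S (p(U, S) = 2*(S*1) = 2*S)
F(o, r) = -1 (F(o, r) = -5 + 2*2 = -5 + 4 = -1)
13100/298070 + F(-145, 142)/402370 = 13100/298070 - 1/402370 = 13100*(1/298070) - 1*1/402370 = 1310/29807 - 1/402370 = 527074893/11993442590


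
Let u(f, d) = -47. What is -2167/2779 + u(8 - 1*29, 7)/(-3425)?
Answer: -7291362/9518075 ≈ -0.76605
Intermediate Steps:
-2167/2779 + u(8 - 1*29, 7)/(-3425) = -2167/2779 - 47/(-3425) = -2167*1/2779 - 47*(-1/3425) = -2167/2779 + 47/3425 = -7291362/9518075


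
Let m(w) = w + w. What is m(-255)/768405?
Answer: -34/51227 ≈ -0.00066371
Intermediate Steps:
m(w) = 2*w
m(-255)/768405 = (2*(-255))/768405 = -510*1/768405 = -34/51227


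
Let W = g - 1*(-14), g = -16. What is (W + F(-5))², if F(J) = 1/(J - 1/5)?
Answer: 3249/676 ≈ 4.8062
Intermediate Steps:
F(J) = 1/(-⅕ + J) (F(J) = 1/(J - 1*⅕) = 1/(J - ⅕) = 1/(-⅕ + J))
W = -2 (W = -16 - 1*(-14) = -16 + 14 = -2)
(W + F(-5))² = (-2 + 5/(-1 + 5*(-5)))² = (-2 + 5/(-1 - 25))² = (-2 + 5/(-26))² = (-2 + 5*(-1/26))² = (-2 - 5/26)² = (-57/26)² = 3249/676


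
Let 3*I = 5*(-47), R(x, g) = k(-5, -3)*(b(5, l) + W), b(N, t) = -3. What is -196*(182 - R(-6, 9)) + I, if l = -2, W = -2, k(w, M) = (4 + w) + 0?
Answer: -104311/3 ≈ -34770.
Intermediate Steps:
k(w, M) = 4 + w
R(x, g) = 5 (R(x, g) = (4 - 5)*(-3 - 2) = -1*(-5) = 5)
I = -235/3 (I = (5*(-47))/3 = (⅓)*(-235) = -235/3 ≈ -78.333)
-196*(182 - R(-6, 9)) + I = -196*(182 - 1*5) - 235/3 = -196*(182 - 5) - 235/3 = -196*177 - 235/3 = -34692 - 235/3 = -104311/3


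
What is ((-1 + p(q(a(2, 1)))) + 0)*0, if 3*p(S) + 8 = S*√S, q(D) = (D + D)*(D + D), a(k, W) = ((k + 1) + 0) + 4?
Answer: 0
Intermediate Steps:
a(k, W) = 5 + k (a(k, W) = ((1 + k) + 0) + 4 = (1 + k) + 4 = 5 + k)
q(D) = 4*D² (q(D) = (2*D)*(2*D) = 4*D²)
p(S) = -8/3 + S^(3/2)/3 (p(S) = -8/3 + (S*√S)/3 = -8/3 + S^(3/2)/3)
((-1 + p(q(a(2, 1)))) + 0)*0 = ((-1 + (-8/3 + (4*(5 + 2)²)^(3/2)/3)) + 0)*0 = ((-1 + (-8/3 + (4*7²)^(3/2)/3)) + 0)*0 = ((-1 + (-8/3 + (4*49)^(3/2)/3)) + 0)*0 = ((-1 + (-8/3 + 196^(3/2)/3)) + 0)*0 = ((-1 + (-8/3 + (⅓)*2744)) + 0)*0 = ((-1 + (-8/3 + 2744/3)) + 0)*0 = ((-1 + 912) + 0)*0 = (911 + 0)*0 = 911*0 = 0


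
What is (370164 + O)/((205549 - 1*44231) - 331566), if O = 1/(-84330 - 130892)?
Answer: -6128264339/2818547312 ≈ -2.1743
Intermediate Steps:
O = -1/215222 (O = 1/(-215222) = -1/215222 ≈ -4.6464e-6)
(370164 + O)/((205549 - 1*44231) - 331566) = (370164 - 1/215222)/((205549 - 1*44231) - 331566) = 79667436407/(215222*((205549 - 44231) - 331566)) = 79667436407/(215222*(161318 - 331566)) = (79667436407/215222)/(-170248) = (79667436407/215222)*(-1/170248) = -6128264339/2818547312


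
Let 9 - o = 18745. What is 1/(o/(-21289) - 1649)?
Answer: -21289/35086825 ≈ -0.00060675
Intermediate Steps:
o = -18736 (o = 9 - 1*18745 = 9 - 18745 = -18736)
1/(o/(-21289) - 1649) = 1/(-18736/(-21289) - 1649) = 1/(-18736*(-1/21289) - 1649) = 1/(18736/21289 - 1649) = 1/(-35086825/21289) = -21289/35086825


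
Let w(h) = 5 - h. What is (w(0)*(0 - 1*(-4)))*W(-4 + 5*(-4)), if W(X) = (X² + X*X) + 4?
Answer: 23120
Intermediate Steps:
W(X) = 4 + 2*X² (W(X) = (X² + X²) + 4 = 2*X² + 4 = 4 + 2*X²)
(w(0)*(0 - 1*(-4)))*W(-4 + 5*(-4)) = ((5 - 1*0)*(0 - 1*(-4)))*(4 + 2*(-4 + 5*(-4))²) = ((5 + 0)*(0 + 4))*(4 + 2*(-4 - 20)²) = (5*4)*(4 + 2*(-24)²) = 20*(4 + 2*576) = 20*(4 + 1152) = 20*1156 = 23120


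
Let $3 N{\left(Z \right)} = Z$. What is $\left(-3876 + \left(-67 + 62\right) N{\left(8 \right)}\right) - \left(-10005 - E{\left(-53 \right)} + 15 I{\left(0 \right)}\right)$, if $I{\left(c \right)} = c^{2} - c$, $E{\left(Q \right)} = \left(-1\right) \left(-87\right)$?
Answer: $\frac{18608}{3} \approx 6202.7$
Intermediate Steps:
$E{\left(Q \right)} = 87$
$N{\left(Z \right)} = \frac{Z}{3}$
$\left(-3876 + \left(-67 + 62\right) N{\left(8 \right)}\right) - \left(-10005 - E{\left(-53 \right)} + 15 I{\left(0 \right)}\right) = \left(-3876 + \left(-67 + 62\right) \frac{1}{3} \cdot 8\right) + \left(\left(10010 - \left(5 + 15 \cdot 0 \left(-1 + 0\right)\right)\right) + 87\right) = \left(-3876 - \frac{40}{3}\right) + \left(\left(10010 - \left(5 + 15 \cdot 0 \left(-1\right)\right)\right) + 87\right) = \left(-3876 - \frac{40}{3}\right) + \left(\left(10010 - 5\right) + 87\right) = - \frac{11668}{3} + \left(\left(10010 + \left(0 - 5\right)\right) + 87\right) = - \frac{11668}{3} + \left(\left(10010 - 5\right) + 87\right) = - \frac{11668}{3} + \left(10005 + 87\right) = - \frac{11668}{3} + 10092 = \frac{18608}{3}$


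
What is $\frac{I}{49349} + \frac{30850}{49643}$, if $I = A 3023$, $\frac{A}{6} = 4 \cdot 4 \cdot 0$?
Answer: $\frac{30850}{49643} \approx 0.62144$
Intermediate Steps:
$A = 0$ ($A = 6 \cdot 4 \cdot 4 \cdot 0 = 6 \cdot 16 \cdot 0 = 6 \cdot 0 = 0$)
$I = 0$ ($I = 0 \cdot 3023 = 0$)
$\frac{I}{49349} + \frac{30850}{49643} = \frac{0}{49349} + \frac{30850}{49643} = 0 \cdot \frac{1}{49349} + 30850 \cdot \frac{1}{49643} = 0 + \frac{30850}{49643} = \frac{30850}{49643}$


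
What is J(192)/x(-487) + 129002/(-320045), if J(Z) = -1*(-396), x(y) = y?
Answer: -189561794/155861915 ≈ -1.2162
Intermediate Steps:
J(Z) = 396
J(192)/x(-487) + 129002/(-320045) = 396/(-487) + 129002/(-320045) = 396*(-1/487) + 129002*(-1/320045) = -396/487 - 129002/320045 = -189561794/155861915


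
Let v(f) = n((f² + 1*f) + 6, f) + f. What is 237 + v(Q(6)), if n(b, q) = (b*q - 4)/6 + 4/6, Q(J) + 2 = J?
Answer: 775/3 ≈ 258.33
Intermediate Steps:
Q(J) = -2 + J
n(b, q) = b*q/6 (n(b, q) = (-4 + b*q)*(⅙) + 4*(⅙) = (-⅔ + b*q/6) + ⅔ = b*q/6)
v(f) = f + f*(6 + f + f²)/6 (v(f) = ((f² + 1*f) + 6)*f/6 + f = ((f² + f) + 6)*f/6 + f = ((f + f²) + 6)*f/6 + f = (6 + f + f²)*f/6 + f = f*(6 + f + f²)/6 + f = f + f*(6 + f + f²)/6)
237 + v(Q(6)) = 237 + (-2 + 6)*(12 + (-2 + 6) + (-2 + 6)²)/6 = 237 + (⅙)*4*(12 + 4 + 4²) = 237 + (⅙)*4*(12 + 4 + 16) = 237 + (⅙)*4*32 = 237 + 64/3 = 775/3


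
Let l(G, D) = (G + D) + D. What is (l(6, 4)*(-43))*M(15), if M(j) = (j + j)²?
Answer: -541800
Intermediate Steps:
M(j) = 4*j² (M(j) = (2*j)² = 4*j²)
l(G, D) = G + 2*D (l(G, D) = (D + G) + D = G + 2*D)
(l(6, 4)*(-43))*M(15) = ((6 + 2*4)*(-43))*(4*15²) = ((6 + 8)*(-43))*(4*225) = (14*(-43))*900 = -602*900 = -541800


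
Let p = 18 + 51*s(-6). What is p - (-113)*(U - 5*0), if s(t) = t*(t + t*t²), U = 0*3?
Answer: 67950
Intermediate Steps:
U = 0
s(t) = t*(t + t³)
p = 67950 (p = 18 + 51*((-6)² + (-6)⁴) = 18 + 51*(36 + 1296) = 18 + 51*1332 = 18 + 67932 = 67950)
p - (-113)*(U - 5*0) = 67950 - (-113)*(0 - 5*0) = 67950 - (-113)*(0 + 0) = 67950 - (-113)*0 = 67950 - 1*0 = 67950 + 0 = 67950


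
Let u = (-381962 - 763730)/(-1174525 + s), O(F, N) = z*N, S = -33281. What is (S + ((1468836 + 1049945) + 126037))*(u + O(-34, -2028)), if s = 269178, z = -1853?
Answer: 8884945461521163280/905347 ≈ 9.8138e+12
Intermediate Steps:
O(F, N) = -1853*N
u = 1145692/905347 (u = (-381962 - 763730)/(-1174525 + 269178) = -1145692/(-905347) = -1145692*(-1/905347) = 1145692/905347 ≈ 1.2655)
(S + ((1468836 + 1049945) + 126037))*(u + O(-34, -2028)) = (-33281 + ((1468836 + 1049945) + 126037))*(1145692/905347 - 1853*(-2028)) = (-33281 + (2518781 + 126037))*(1145692/905347 + 3757884) = (-33281 + 2644818)*(3402190151440/905347) = 2611537*(3402190151440/905347) = 8884945461521163280/905347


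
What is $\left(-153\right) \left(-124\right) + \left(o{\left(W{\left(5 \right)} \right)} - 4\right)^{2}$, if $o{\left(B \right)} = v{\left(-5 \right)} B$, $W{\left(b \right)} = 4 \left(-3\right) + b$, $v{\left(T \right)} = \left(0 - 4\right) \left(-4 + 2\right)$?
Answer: $22572$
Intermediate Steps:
$v{\left(T \right)} = 8$ ($v{\left(T \right)} = \left(-4\right) \left(-2\right) = 8$)
$W{\left(b \right)} = -12 + b$
$o{\left(B \right)} = 8 B$
$\left(-153\right) \left(-124\right) + \left(o{\left(W{\left(5 \right)} \right)} - 4\right)^{2} = \left(-153\right) \left(-124\right) + \left(8 \left(-12 + 5\right) - 4\right)^{2} = 18972 + \left(8 \left(-7\right) - 4\right)^{2} = 18972 + \left(-56 - 4\right)^{2} = 18972 + \left(-60\right)^{2} = 18972 + 3600 = 22572$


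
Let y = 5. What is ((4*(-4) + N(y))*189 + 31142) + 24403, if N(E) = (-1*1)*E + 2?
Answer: 51954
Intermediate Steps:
N(E) = 2 - E (N(E) = -E + 2 = 2 - E)
((4*(-4) + N(y))*189 + 31142) + 24403 = ((4*(-4) + (2 - 1*5))*189 + 31142) + 24403 = ((-16 + (2 - 5))*189 + 31142) + 24403 = ((-16 - 3)*189 + 31142) + 24403 = (-19*189 + 31142) + 24403 = (-3591 + 31142) + 24403 = 27551 + 24403 = 51954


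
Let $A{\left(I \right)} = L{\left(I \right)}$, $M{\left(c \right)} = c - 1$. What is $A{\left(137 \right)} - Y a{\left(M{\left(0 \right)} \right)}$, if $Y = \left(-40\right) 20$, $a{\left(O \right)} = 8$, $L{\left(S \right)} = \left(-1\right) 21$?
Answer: $6379$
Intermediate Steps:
$L{\left(S \right)} = -21$
$M{\left(c \right)} = -1 + c$
$A{\left(I \right)} = -21$
$Y = -800$
$A{\left(137 \right)} - Y a{\left(M{\left(0 \right)} \right)} = -21 - \left(-800\right) 8 = -21 - -6400 = -21 + 6400 = 6379$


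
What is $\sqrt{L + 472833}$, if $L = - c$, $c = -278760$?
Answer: $\sqrt{751593} \approx 866.94$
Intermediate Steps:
$L = 278760$ ($L = \left(-1\right) \left(-278760\right) = 278760$)
$\sqrt{L + 472833} = \sqrt{278760 + 472833} = \sqrt{751593}$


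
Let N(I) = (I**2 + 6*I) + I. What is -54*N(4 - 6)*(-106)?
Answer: -57240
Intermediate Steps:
N(I) = I**2 + 7*I
-54*N(4 - 6)*(-106) = -54*(4 - 6)*(7 + (4 - 6))*(-106) = -(-108)*(7 - 2)*(-106) = -(-108)*5*(-106) = -54*(-10)*(-106) = 540*(-106) = -57240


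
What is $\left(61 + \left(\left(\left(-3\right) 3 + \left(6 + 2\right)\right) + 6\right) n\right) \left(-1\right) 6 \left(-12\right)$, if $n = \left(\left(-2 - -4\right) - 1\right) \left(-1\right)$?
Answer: $4032$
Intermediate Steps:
$n = -1$ ($n = \left(\left(-2 + 4\right) - 1\right) \left(-1\right) = \left(2 - 1\right) \left(-1\right) = 1 \left(-1\right) = -1$)
$\left(61 + \left(\left(\left(-3\right) 3 + \left(6 + 2\right)\right) + 6\right) n\right) \left(-1\right) 6 \left(-12\right) = \left(61 + \left(\left(\left(-3\right) 3 + \left(6 + 2\right)\right) + 6\right) \left(-1\right)\right) \left(-1\right) 6 \left(-12\right) = \left(61 + \left(\left(-9 + 8\right) + 6\right) \left(-1\right)\right) \left(\left(-6\right) \left(-12\right)\right) = \left(61 + \left(-1 + 6\right) \left(-1\right)\right) 72 = \left(61 + 5 \left(-1\right)\right) 72 = \left(61 - 5\right) 72 = 56 \cdot 72 = 4032$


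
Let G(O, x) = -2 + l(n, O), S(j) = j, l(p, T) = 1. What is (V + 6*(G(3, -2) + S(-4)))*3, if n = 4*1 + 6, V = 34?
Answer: 12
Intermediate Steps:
n = 10 (n = 4 + 6 = 10)
G(O, x) = -1 (G(O, x) = -2 + 1 = -1)
(V + 6*(G(3, -2) + S(-4)))*3 = (34 + 6*(-1 - 4))*3 = (34 + 6*(-5))*3 = (34 - 30)*3 = 4*3 = 12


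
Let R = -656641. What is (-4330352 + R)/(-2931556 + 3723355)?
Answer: -1662331/263933 ≈ -6.2983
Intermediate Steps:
(-4330352 + R)/(-2931556 + 3723355) = (-4330352 - 656641)/(-2931556 + 3723355) = -4986993/791799 = -4986993*1/791799 = -1662331/263933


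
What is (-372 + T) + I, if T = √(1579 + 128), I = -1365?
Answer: -1737 + √1707 ≈ -1695.7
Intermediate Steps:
T = √1707 ≈ 41.316
(-372 + T) + I = (-372 + √1707) - 1365 = -1737 + √1707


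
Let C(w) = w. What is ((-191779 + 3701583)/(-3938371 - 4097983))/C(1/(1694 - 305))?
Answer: -2437558878/4018177 ≈ -606.63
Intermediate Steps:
((-191779 + 3701583)/(-3938371 - 4097983))/C(1/(1694 - 305)) = ((-191779 + 3701583)/(-3938371 - 4097983))/(1/(1694 - 305)) = (3509804/(-8036354))/(1/1389) = (3509804*(-1/8036354))/(1/1389) = -1754902/4018177*1389 = -2437558878/4018177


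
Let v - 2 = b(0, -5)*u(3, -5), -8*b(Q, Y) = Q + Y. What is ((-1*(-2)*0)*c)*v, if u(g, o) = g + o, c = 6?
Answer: 0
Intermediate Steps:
b(Q, Y) = -Q/8 - Y/8 (b(Q, Y) = -(Q + Y)/8 = -Q/8 - Y/8)
v = ¾ (v = 2 + (-⅛*0 - ⅛*(-5))*(3 - 5) = 2 + (0 + 5/8)*(-2) = 2 + (5/8)*(-2) = 2 - 5/4 = ¾ ≈ 0.75000)
((-1*(-2)*0)*c)*v = ((-1*(-2)*0)*6)*(¾) = ((2*0)*6)*(¾) = (0*6)*(¾) = 0*(¾) = 0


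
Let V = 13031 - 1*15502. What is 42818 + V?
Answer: 40347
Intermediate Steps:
V = -2471 (V = 13031 - 15502 = -2471)
42818 + V = 42818 - 2471 = 40347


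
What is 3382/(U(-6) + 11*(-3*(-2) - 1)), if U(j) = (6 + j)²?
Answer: 3382/55 ≈ 61.491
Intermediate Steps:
3382/(U(-6) + 11*(-3*(-2) - 1)) = 3382/((6 - 6)² + 11*(-3*(-2) - 1)) = 3382/(0² + 11*(6 - 1)) = 3382/(0 + 11*5) = 3382/(0 + 55) = 3382/55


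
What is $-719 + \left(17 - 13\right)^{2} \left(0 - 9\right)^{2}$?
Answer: $577$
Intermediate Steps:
$-719 + \left(17 - 13\right)^{2} \left(0 - 9\right)^{2} = -719 + 4^{2} \left(-9\right)^{2} = -719 + 16 \cdot 81 = -719 + 1296 = 577$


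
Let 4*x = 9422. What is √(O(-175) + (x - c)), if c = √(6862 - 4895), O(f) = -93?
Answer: √(9050 - 4*√1967)/2 ≈ 47.097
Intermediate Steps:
x = 4711/2 (x = (¼)*9422 = 4711/2 ≈ 2355.5)
c = √1967 ≈ 44.351
√(O(-175) + (x - c)) = √(-93 + (4711/2 - √1967)) = √(4525/2 - √1967)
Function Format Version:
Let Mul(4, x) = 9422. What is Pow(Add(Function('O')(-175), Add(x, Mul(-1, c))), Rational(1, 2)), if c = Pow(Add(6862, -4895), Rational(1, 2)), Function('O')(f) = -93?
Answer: Mul(Rational(1, 2), Pow(Add(9050, Mul(-4, Pow(1967, Rational(1, 2)))), Rational(1, 2))) ≈ 47.097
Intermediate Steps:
x = Rational(4711, 2) (x = Mul(Rational(1, 4), 9422) = Rational(4711, 2) ≈ 2355.5)
c = Pow(1967, Rational(1, 2)) ≈ 44.351
Pow(Add(Function('O')(-175), Add(x, Mul(-1, c))), Rational(1, 2)) = Pow(Add(-93, Add(Rational(4711, 2), Mul(-1, Pow(1967, Rational(1, 2))))), Rational(1, 2)) = Pow(Add(Rational(4525, 2), Mul(-1, Pow(1967, Rational(1, 2)))), Rational(1, 2))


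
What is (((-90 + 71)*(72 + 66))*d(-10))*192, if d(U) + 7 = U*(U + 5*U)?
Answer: -298530432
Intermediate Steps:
d(U) = -7 + 6*U² (d(U) = -7 + U*(U + 5*U) = -7 + U*(6*U) = -7 + 6*U²)
(((-90 + 71)*(72 + 66))*d(-10))*192 = (((-90 + 71)*(72 + 66))*(-7 + 6*(-10)²))*192 = ((-19*138)*(-7 + 6*100))*192 = -2622*(-7 + 600)*192 = -2622*593*192 = -1554846*192 = -298530432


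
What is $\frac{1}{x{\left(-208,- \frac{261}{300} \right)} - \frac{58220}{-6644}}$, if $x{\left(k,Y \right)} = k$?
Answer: $- \frac{1661}{330933} \approx -0.0050191$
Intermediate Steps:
$\frac{1}{x{\left(-208,- \frac{261}{300} \right)} - \frac{58220}{-6644}} = \frac{1}{-208 - \frac{58220}{-6644}} = \frac{1}{-208 - - \frac{14555}{1661}} = \frac{1}{-208 + \frac{14555}{1661}} = \frac{1}{- \frac{330933}{1661}} = - \frac{1661}{330933}$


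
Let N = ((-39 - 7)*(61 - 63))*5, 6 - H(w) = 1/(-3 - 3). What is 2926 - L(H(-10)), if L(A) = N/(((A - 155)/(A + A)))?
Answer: 2646958/893 ≈ 2964.1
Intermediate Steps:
H(w) = 37/6 (H(w) = 6 - 1/(-3 - 3) = 6 - 1/(-6) = 6 - 1*(-⅙) = 6 + ⅙ = 37/6)
N = 460 (N = -46*(-2)*5 = 92*5 = 460)
L(A) = 920*A/(-155 + A) (L(A) = 460/(((A - 155)/(A + A))) = 460/(((-155 + A)/((2*A)))) = 460/(((-155 + A)*(1/(2*A)))) = 460/(((-155 + A)/(2*A))) = 460*(2*A/(-155 + A)) = 920*A/(-155 + A))
2926 - L(H(-10)) = 2926 - 920*37/(6*(-155 + 37/6)) = 2926 - 920*37/(6*(-893/6)) = 2926 - 920*37*(-6)/(6*893) = 2926 - 1*(-34040/893) = 2926 + 34040/893 = 2646958/893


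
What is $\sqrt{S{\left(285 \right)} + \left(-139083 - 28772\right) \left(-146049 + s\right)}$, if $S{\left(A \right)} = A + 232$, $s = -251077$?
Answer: $3 \sqrt{7406620583} \approx 2.5819 \cdot 10^{5}$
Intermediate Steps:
$S{\left(A \right)} = 232 + A$
$\sqrt{S{\left(285 \right)} + \left(-139083 - 28772\right) \left(-146049 + s\right)} = \sqrt{\left(232 + 285\right) + \left(-139083 - 28772\right) \left(-146049 - 251077\right)} = \sqrt{517 - -66659584730} = \sqrt{517 + 66659584730} = \sqrt{66659585247} = 3 \sqrt{7406620583}$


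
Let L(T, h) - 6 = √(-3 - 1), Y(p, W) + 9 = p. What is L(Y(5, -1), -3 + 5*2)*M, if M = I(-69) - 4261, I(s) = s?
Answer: -25980 - 8660*I ≈ -25980.0 - 8660.0*I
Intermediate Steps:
Y(p, W) = -9 + p
L(T, h) = 6 + 2*I (L(T, h) = 6 + √(-3 - 1) = 6 + √(-4) = 6 + 2*I)
M = -4330 (M = -69 - 4261 = -4330)
L(Y(5, -1), -3 + 5*2)*M = (6 + 2*I)*(-4330) = -25980 - 8660*I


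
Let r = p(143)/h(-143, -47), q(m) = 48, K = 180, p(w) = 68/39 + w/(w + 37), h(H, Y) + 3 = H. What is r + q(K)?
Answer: 16392781/341640 ≈ 47.983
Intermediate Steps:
h(H, Y) = -3 + H
p(w) = 68/39 + w/(37 + w) (p(w) = 68*(1/39) + w/(37 + w) = 68/39 + w/(37 + w))
r = -5939/341640 (r = ((2516 + 107*143)/(39*(37 + 143)))/(-3 - 143) = ((1/39)*(2516 + 15301)/180)/(-146) = ((1/39)*(1/180)*17817)*(-1/146) = (5939/2340)*(-1/146) = -5939/341640 ≈ -0.017384)
r + q(K) = -5939/341640 + 48 = 16392781/341640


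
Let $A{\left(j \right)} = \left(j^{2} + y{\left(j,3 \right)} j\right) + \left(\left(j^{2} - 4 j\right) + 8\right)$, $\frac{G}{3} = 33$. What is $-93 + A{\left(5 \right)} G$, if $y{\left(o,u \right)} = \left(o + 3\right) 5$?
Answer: $23469$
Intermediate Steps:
$G = 99$ ($G = 3 \cdot 33 = 99$)
$y{\left(o,u \right)} = 15 + 5 o$ ($y{\left(o,u \right)} = \left(3 + o\right) 5 = 15 + 5 o$)
$A{\left(j \right)} = 8 - 4 j + 2 j^{2} + j \left(15 + 5 j\right)$ ($A{\left(j \right)} = \left(j^{2} + \left(15 + 5 j\right) j\right) + \left(\left(j^{2} - 4 j\right) + 8\right) = \left(j^{2} + j \left(15 + 5 j\right)\right) + \left(8 + j^{2} - 4 j\right) = 8 - 4 j + 2 j^{2} + j \left(15 + 5 j\right)$)
$-93 + A{\left(5 \right)} G = -93 + \left(8 + 7 \cdot 5^{2} + 11 \cdot 5\right) 99 = -93 + \left(8 + 7 \cdot 25 + 55\right) 99 = -93 + \left(8 + 175 + 55\right) 99 = -93 + 238 \cdot 99 = -93 + 23562 = 23469$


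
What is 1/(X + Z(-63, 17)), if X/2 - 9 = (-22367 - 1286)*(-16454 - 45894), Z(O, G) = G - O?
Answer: 1/2949434586 ≈ 3.3905e-10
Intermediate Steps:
X = 2949434506 (X = 18 + 2*((-22367 - 1286)*(-16454 - 45894)) = 18 + 2*(-23653*(-62348)) = 18 + 2*1474717244 = 18 + 2949434488 = 2949434506)
1/(X + Z(-63, 17)) = 1/(2949434506 + (17 - 1*(-63))) = 1/(2949434506 + (17 + 63)) = 1/(2949434506 + 80) = 1/2949434586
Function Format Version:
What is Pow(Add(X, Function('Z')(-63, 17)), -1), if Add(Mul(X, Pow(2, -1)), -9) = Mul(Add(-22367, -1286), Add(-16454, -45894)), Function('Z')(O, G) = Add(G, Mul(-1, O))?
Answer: Rational(1, 2949434586) ≈ 3.3905e-10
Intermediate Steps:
X = 2949434506 (X = Add(18, Mul(2, Mul(Add(-22367, -1286), Add(-16454, -45894)))) = Add(18, Mul(2, Mul(-23653, -62348))) = Add(18, Mul(2, 1474717244)) = Add(18, 2949434488) = 2949434506)
Pow(Add(X, Function('Z')(-63, 17)), -1) = Pow(Add(2949434506, Add(17, Mul(-1, -63))), -1) = Pow(Add(2949434506, Add(17, 63)), -1) = Pow(Add(2949434506, 80), -1) = Pow(2949434586, -1) = Rational(1, 2949434586)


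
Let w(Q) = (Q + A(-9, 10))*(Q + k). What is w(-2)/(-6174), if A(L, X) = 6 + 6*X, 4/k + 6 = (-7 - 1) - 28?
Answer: 1408/64827 ≈ 0.021719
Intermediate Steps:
k = -2/21 (k = 4/(-6 + ((-7 - 1) - 28)) = 4/(-6 + (-8 - 28)) = 4/(-6 - 36) = 4/(-42) = 4*(-1/42) = -2/21 ≈ -0.095238)
w(Q) = (66 + Q)*(-2/21 + Q) (w(Q) = (Q + (6 + 6*10))*(Q - 2/21) = (Q + (6 + 60))*(-2/21 + Q) = (Q + 66)*(-2/21 + Q) = (66 + Q)*(-2/21 + Q))
w(-2)/(-6174) = (-44/7 + (-2)² + (1384/21)*(-2))/(-6174) = (-44/7 + 4 - 2768/21)*(-1/6174) = -2816/21*(-1/6174) = 1408/64827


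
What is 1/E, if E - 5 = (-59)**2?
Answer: 1/3486 ≈ 0.00028686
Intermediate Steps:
E = 3486 (E = 5 + (-59)**2 = 5 + 3481 = 3486)
1/E = 1/3486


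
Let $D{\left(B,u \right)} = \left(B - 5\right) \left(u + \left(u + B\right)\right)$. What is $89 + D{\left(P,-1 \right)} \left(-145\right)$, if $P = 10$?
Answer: $-5711$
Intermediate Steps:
$D{\left(B,u \right)} = \left(-5 + B\right) \left(B + 2 u\right)$ ($D{\left(B,u \right)} = \left(-5 + B\right) \left(u + \left(B + u\right)\right) = \left(-5 + B\right) \left(B + 2 u\right)$)
$89 + D{\left(P,-1 \right)} \left(-145\right) = 89 + \left(10^{2} - -10 - 50 + 2 \cdot 10 \left(-1\right)\right) \left(-145\right) = 89 + \left(100 + 10 - 50 - 20\right) \left(-145\right) = 89 + 40 \left(-145\right) = 89 - 5800 = -5711$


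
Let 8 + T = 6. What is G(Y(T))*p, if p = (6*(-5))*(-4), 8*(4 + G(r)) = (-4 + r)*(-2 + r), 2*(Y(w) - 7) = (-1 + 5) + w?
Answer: -120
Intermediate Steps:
T = -2 (T = -8 + 6 = -2)
Y(w) = 9 + w/2 (Y(w) = 7 + ((-1 + 5) + w)/2 = 7 + (4 + w)/2 = 7 + (2 + w/2) = 9 + w/2)
G(r) = -4 + (-4 + r)*(-2 + r)/8 (G(r) = -4 + ((-4 + r)*(-2 + r))/8 = -4 + (-4 + r)*(-2 + r)/8)
p = 120 (p = -30*(-4) = 120)
G(Y(T))*p = (-3 - 3*(9 + (1/2)*(-2))/4 + (9 + (1/2)*(-2))**2/8)*120 = (-3 - 3*(9 - 1)/4 + (9 - 1)**2/8)*120 = (-3 - 3/4*8 + (1/8)*8**2)*120 = (-3 - 6 + (1/8)*64)*120 = (-3 - 6 + 8)*120 = -1*120 = -120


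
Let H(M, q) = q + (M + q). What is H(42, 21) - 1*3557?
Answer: -3473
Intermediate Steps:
H(M, q) = M + 2*q
H(42, 21) - 1*3557 = (42 + 2*21) - 1*3557 = (42 + 42) - 3557 = 84 - 3557 = -3473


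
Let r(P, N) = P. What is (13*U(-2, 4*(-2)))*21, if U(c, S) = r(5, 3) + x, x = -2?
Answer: 819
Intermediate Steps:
U(c, S) = 3 (U(c, S) = 5 - 2 = 3)
(13*U(-2, 4*(-2)))*21 = (13*3)*21 = 39*21 = 819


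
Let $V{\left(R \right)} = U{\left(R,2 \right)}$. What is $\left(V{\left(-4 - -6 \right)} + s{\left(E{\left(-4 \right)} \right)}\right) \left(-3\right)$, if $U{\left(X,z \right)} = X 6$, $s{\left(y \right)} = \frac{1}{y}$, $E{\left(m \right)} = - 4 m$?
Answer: $- \frac{579}{16} \approx -36.188$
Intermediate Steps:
$U{\left(X,z \right)} = 6 X$
$V{\left(R \right)} = 6 R$
$\left(V{\left(-4 - -6 \right)} + s{\left(E{\left(-4 \right)} \right)}\right) \left(-3\right) = \left(6 \left(-4 - -6\right) + \frac{1}{\left(-4\right) \left(-4\right)}\right) \left(-3\right) = \left(6 \left(-4 + 6\right) + \frac{1}{16}\right) \left(-3\right) = \left(6 \cdot 2 + \frac{1}{16}\right) \left(-3\right) = \left(12 + \frac{1}{16}\right) \left(-3\right) = \frac{193}{16} \left(-3\right) = - \frac{579}{16}$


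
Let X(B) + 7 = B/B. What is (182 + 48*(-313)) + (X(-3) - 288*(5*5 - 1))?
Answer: -21760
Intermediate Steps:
X(B) = -6 (X(B) = -7 + B/B = -7 + 1 = -6)
(182 + 48*(-313)) + (X(-3) - 288*(5*5 - 1)) = (182 + 48*(-313)) + (-6 - 288*(5*5 - 1)) = (182 - 15024) + (-6 - 288*(25 - 1)) = -14842 + (-6 - 288*24) = -14842 + (-6 - 6912) = -14842 - 6918 = -21760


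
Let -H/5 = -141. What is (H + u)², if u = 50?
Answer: 570025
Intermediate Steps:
H = 705 (H = -5*(-141) = 705)
(H + u)² = (705 + 50)² = 755² = 570025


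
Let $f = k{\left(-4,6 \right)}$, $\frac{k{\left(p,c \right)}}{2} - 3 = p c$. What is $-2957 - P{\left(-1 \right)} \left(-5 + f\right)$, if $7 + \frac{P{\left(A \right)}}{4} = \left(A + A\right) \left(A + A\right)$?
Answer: $-3521$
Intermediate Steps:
$k{\left(p,c \right)} = 6 + 2 c p$ ($k{\left(p,c \right)} = 6 + 2 p c = 6 + 2 c p$)
$P{\left(A \right)} = -28 + 16 A^{2}$ ($P{\left(A \right)} = -28 + 4 \left(A + A\right) \left(A + A\right) = -28 + 4 \cdot 2 A 2 A = -28 + 4 \cdot 4 A^{2} = -28 + 16 A^{2}$)
$f = -42$ ($f = 6 + 2 \cdot 6 \left(-4\right) = 6 - 48 = -42$)
$-2957 - P{\left(-1 \right)} \left(-5 + f\right) = -2957 - \left(-28 + 16 \left(-1\right)^{2}\right) \left(-5 - 42\right) = -2957 - \left(-28 + 16 \cdot 1\right) \left(-47\right) = -2957 - \left(-28 + 16\right) \left(-47\right) = -2957 - \left(-12\right) \left(-47\right) = -2957 - 564 = -3521$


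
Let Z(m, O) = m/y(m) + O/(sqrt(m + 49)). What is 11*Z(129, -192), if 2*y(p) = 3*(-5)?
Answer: -946/5 - 1056*sqrt(178)/89 ≈ -347.50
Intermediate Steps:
y(p) = -15/2 (y(p) = (3*(-5))/2 = (1/2)*(-15) = -15/2)
Z(m, O) = -2*m/15 + O/sqrt(49 + m) (Z(m, O) = m/(-15/2) + O/(sqrt(m + 49)) = m*(-2/15) + O/(sqrt(49 + m)) = -2*m/15 + O/sqrt(49 + m))
11*Z(129, -192) = 11*(-2/15*129 - 192/sqrt(49 + 129)) = 11*(-86/5 - 96*sqrt(178)/89) = -946/5 - 1056*sqrt(178)/89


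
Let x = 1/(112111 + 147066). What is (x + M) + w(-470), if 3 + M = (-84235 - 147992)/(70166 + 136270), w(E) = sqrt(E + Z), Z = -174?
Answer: -73566026753/17834487724 + 2*I*sqrt(161) ≈ -4.1249 + 25.377*I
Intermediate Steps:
w(E) = sqrt(-174 + E) (w(E) = sqrt(E - 174) = sqrt(-174 + E))
x = 1/259177 ≈ 3.8584e-6
M = -283845/68812 (M = -3 + (-84235 - 147992)/(70166 + 136270) = -3 - 232227/206436 = -3 - 232227*1/206436 = -3 - 77409/68812 = -283845/68812 ≈ -4.1249)
(x + M) + w(-470) = (1/259177 - 283845/68812) + sqrt(-174 - 470) = -73566026753/17834487724 + sqrt(-644) = -73566026753/17834487724 + 2*I*sqrt(161)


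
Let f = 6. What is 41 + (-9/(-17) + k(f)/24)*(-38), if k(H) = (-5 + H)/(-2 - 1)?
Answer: 13103/612 ≈ 21.410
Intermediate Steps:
k(H) = 5/3 - H/3 (k(H) = (-5 + H)/(-3) = (-5 + H)*(-1/3) = 5/3 - H/3)
41 + (-9/(-17) + k(f)/24)*(-38) = 41 + (-9/(-17) + (5/3 - 1/3*6)/24)*(-38) = 41 + (-9*(-1/17) + (5/3 - 2)*(1/24))*(-38) = 41 + (9/17 - 1/3*1/24)*(-38) = 41 + (9/17 - 1/72)*(-38) = 41 + (631/1224)*(-38) = 41 - 11989/612 = 13103/612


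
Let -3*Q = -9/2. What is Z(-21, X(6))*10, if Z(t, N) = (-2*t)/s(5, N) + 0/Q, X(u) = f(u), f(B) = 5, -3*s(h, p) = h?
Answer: -252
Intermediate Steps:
s(h, p) = -h/3
X(u) = 5
Q = 3/2 (Q = -(-3)/2 = -⅓*(-9/2) = 3/2 ≈ 1.5000)
Z(t, N) = 6*t/5 (Z(t, N) = (-2*t)/((-⅓*5)) + 0/(3/2) = (-2*t)/(-5/3) + 0*(⅔) = -2*t*(-⅗) + 0 = 6*t/5 + 0 = 6*t/5)
Z(-21, X(6))*10 = ((6/5)*(-21))*10 = -126/5*10 = -252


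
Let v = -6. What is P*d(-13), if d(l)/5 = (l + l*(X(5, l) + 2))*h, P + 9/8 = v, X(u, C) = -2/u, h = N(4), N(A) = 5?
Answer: 48165/8 ≈ 6020.6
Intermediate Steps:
h = 5
P = -57/8 (P = -9/8 - 6 = -57/8 ≈ -7.1250)
d(l) = 65*l (d(l) = 5*((l + l*(-2/5 + 2))*5) = 5*((l + l*(8/5))*5) = 5*((l + 8*l/5)*5) = 5*((13*l/5)*5) = 5*(13*l) = 65*l)
P*d(-13) = -3705*(-13)/8 = -57/8*(-845) = 48165/8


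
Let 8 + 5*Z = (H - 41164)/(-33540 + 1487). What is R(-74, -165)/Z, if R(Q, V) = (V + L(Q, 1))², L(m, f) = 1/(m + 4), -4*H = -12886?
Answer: -610955826979/30587410 ≈ -19974.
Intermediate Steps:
H = 6443/2 (H = -¼*(-12886) = 6443/2 ≈ 3221.5)
L(m, f) = 1/(4 + m)
Z = -436963/320530 (Z = -8/5 + ((6443/2 - 41164)/(-33540 + 1487))/5 = -8/5 + (-75885/2/(-32053))/5 = -8/5 + (-75885/2*(-1/32053))/5 = -8/5 + (⅕)*(75885/64106) = -8/5 + 15177/64106 = -436963/320530 ≈ -1.3633)
R(Q, V) = (V + 1/(4 + Q))²
R(-74, -165)/Z = (-165 + 1/(4 - 74))²/(-436963/320530) = (-165 + 1/(-70))²*(-320530/436963) = (-165 - 1/70)²*(-320530/436963) = (-11551/70)²*(-320530/436963) = (133425601/4900)*(-320530/436963) = -610955826979/30587410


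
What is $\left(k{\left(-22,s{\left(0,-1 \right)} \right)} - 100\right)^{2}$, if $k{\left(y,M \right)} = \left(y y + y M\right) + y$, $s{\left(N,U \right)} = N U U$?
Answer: $131044$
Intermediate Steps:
$s{\left(N,U \right)} = N U^{2}$
$k{\left(y,M \right)} = y + y^{2} + M y$ ($k{\left(y,M \right)} = \left(y^{2} + M y\right) + y = y + y^{2} + M y$)
$\left(k{\left(-22,s{\left(0,-1 \right)} \right)} - 100\right)^{2} = \left(- 22 \left(1 + 0 \left(-1\right)^{2} - 22\right) - 100\right)^{2} = \left(- 22 \left(1 + 0 \cdot 1 - 22\right) - 100\right)^{2} = \left(- 22 \left(1 + 0 - 22\right) - 100\right)^{2} = \left(\left(-22\right) \left(-21\right) - 100\right)^{2} = \left(462 - 100\right)^{2} = 362^{2} = 131044$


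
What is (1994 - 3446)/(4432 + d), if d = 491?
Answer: -484/1641 ≈ -0.29494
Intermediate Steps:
(1994 - 3446)/(4432 + d) = (1994 - 3446)/(4432 + 491) = -1452/4923 = -1452*1/4923 = -484/1641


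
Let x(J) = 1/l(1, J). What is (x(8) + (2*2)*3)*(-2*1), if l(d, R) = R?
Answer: -97/4 ≈ -24.250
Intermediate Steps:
x(J) = 1/J
(x(8) + (2*2)*3)*(-2*1) = (1/8 + (2*2)*3)*(-2*1) = (⅛ + 4*3)*(-2) = (⅛ + 12)*(-2) = (97/8)*(-2) = -97/4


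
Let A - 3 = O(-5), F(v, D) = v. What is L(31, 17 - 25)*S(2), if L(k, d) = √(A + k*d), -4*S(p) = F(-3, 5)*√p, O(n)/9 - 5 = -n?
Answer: 3*I*√310/4 ≈ 13.205*I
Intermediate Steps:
O(n) = 45 - 9*n (O(n) = 45 + 9*(-n) = 45 - 9*n)
S(p) = 3*√p/4 (S(p) = -(-3)*√p/4 = 3*√p/4)
A = 93 (A = 3 + (45 - 9*(-5)) = 3 + (45 + 45) = 3 + 90 = 93)
L(k, d) = √(93 + d*k) (L(k, d) = √(93 + k*d) = √(93 + d*k))
L(31, 17 - 25)*S(2) = √(93 + (17 - 25)*31)*(3*√2/4) = √(93 - 8*31)*(3*√2/4) = √(93 - 248)*(3*√2/4) = √(-155)*(3*√2/4) = (I*√155)*(3*√2/4) = 3*I*√310/4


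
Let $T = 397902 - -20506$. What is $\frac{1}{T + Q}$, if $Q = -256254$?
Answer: $\frac{1}{162154} \approx 6.167 \cdot 10^{-6}$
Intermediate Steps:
$T = 418408$ ($T = 397902 + 20506 = 418408$)
$\frac{1}{T + Q} = \frac{1}{418408 - 256254} = \frac{1}{162154}$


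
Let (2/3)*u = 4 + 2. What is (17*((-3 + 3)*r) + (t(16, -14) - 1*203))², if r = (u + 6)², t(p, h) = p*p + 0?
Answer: 2809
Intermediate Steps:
t(p, h) = p² (t(p, h) = p² + 0 = p²)
u = 9 (u = 3*(4 + 2)/2 = (3/2)*6 = 9)
r = 225 (r = (9 + 6)² = 15² = 225)
(17*((-3 + 3)*r) + (t(16, -14) - 1*203))² = (17*((-3 + 3)*225) + (16² - 1*203))² = (17*(0*225) + (256 - 203))² = (17*0 + 53)² = (0 + 53)² = 53² = 2809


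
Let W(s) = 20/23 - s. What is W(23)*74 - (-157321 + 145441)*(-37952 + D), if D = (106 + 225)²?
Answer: 19566405494/23 ≈ 8.5071e+8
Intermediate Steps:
W(s) = 20/23 - s (W(s) = 20*(1/23) - s = 20/23 - s)
D = 109561 (D = 331² = 109561)
W(23)*74 - (-157321 + 145441)*(-37952 + D) = (20/23 - 1*23)*74 - (-157321 + 145441)*(-37952 + 109561) = (20/23 - 23)*74 - (-11880)*71609 = -509/23*74 - 1*(-850714920) = -37666/23 + 850714920 = 19566405494/23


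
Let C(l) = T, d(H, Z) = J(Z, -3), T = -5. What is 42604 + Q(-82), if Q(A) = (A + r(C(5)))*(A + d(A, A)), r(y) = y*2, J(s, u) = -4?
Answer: 50516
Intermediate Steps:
d(H, Z) = -4
C(l) = -5
r(y) = 2*y
Q(A) = (-10 + A)*(-4 + A) (Q(A) = (A + 2*(-5))*(A - 4) = (A - 10)*(-4 + A) = (-10 + A)*(-4 + A))
42604 + Q(-82) = 42604 + (40 + (-82)² - 14*(-82)) = 42604 + (40 + 6724 + 1148) = 42604 + 7912 = 50516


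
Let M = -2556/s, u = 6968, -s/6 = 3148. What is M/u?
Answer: 213/10967632 ≈ 1.9421e-5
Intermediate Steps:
s = -18888 (s = -6*3148 = -18888)
M = 213/1574 (M = -2556/(-18888) = -2556*(-1/18888) = 213/1574 ≈ 0.13532)
M/u = (213/1574)/6968 = (213/1574)*(1/6968) = 213/10967632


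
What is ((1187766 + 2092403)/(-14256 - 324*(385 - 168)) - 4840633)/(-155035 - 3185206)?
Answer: 409346569181/282464139924 ≈ 1.4492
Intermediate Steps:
((1187766 + 2092403)/(-14256 - 324*(385 - 168)) - 4840633)/(-155035 - 3185206) = (3280169/(-14256 - 324*217) - 4840633)/(-3340241) = (3280169/(-14256 - 70308) - 4840633)*(-1/3340241) = (3280169/(-84564) - 4840633)*(-1/3340241) = (3280169*(-1/84564) - 4840633)*(-1/3340241) = (-3280169/84564 - 4840633)*(-1/3340241) = -409346569181/84564*(-1/3340241) = 409346569181/282464139924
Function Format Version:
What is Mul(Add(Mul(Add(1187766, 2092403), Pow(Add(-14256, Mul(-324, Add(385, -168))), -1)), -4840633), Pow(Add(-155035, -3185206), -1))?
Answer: Rational(409346569181, 282464139924) ≈ 1.4492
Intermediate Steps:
Mul(Add(Mul(Add(1187766, 2092403), Pow(Add(-14256, Mul(-324, Add(385, -168))), -1)), -4840633), Pow(Add(-155035, -3185206), -1)) = Mul(Add(Mul(3280169, Pow(Add(-14256, Mul(-324, 217)), -1)), -4840633), Pow(-3340241, -1)) = Mul(Add(Mul(3280169, Pow(Add(-14256, -70308), -1)), -4840633), Rational(-1, 3340241)) = Mul(Add(Mul(3280169, Pow(-84564, -1)), -4840633), Rational(-1, 3340241)) = Mul(Add(Mul(3280169, Rational(-1, 84564)), -4840633), Rational(-1, 3340241)) = Mul(Add(Rational(-3280169, 84564), -4840633), Rational(-1, 3340241)) = Mul(Rational(-409346569181, 84564), Rational(-1, 3340241)) = Rational(409346569181, 282464139924)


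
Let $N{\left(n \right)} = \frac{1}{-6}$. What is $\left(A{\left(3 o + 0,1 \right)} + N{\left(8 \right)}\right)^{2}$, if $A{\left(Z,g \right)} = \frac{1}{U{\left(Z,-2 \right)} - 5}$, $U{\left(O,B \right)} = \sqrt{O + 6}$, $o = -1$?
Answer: $\frac{703}{4356} + \frac{13 \sqrt{3}}{363} \approx 0.22342$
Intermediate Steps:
$U{\left(O,B \right)} = \sqrt{6 + O}$
$A{\left(Z,g \right)} = \frac{1}{-5 + \sqrt{6 + Z}}$ ($A{\left(Z,g \right)} = \frac{1}{\sqrt{6 + Z} - 5} = \frac{1}{-5 + \sqrt{6 + Z}}$)
$N{\left(n \right)} = - \frac{1}{6}$
$\left(A{\left(3 o + 0,1 \right)} + N{\left(8 \right)}\right)^{2} = \left(\frac{1}{-5 + \sqrt{6 + \left(3 \left(-1\right) + 0\right)}} - \frac{1}{6}\right)^{2} = \left(\frac{1}{-5 + \sqrt{6 + \left(-3 + 0\right)}} - \frac{1}{6}\right)^{2} = \left(\frac{1}{-5 + \sqrt{6 - 3}} - \frac{1}{6}\right)^{2} = \left(\frac{1}{-5 + \sqrt{3}} - \frac{1}{6}\right)^{2} = \left(- \frac{1}{6} + \frac{1}{-5 + \sqrt{3}}\right)^{2}$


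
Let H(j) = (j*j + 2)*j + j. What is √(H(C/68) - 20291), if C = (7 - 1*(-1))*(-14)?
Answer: I*√1695510487/289 ≈ 142.48*I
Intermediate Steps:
C = -112 (C = (7 + 1)*(-14) = 8*(-14) = -112)
H(j) = j + j*(2 + j²) (H(j) = (j² + 2)*j + j = (2 + j²)*j + j = j*(2 + j²) + j = j + j*(2 + j²))
√(H(C/68) - 20291) = √((-112/68)*(3 + (-112/68)²) - 20291) = √((-112*1/68)*(3 + (-112*1/68)²) - 20291) = √(-28*(3 + (-28/17)²)/17 - 20291) = √(-28*(3 + 784/289)/17 - 20291) = √(-28/17*1651/289 - 20291) = √(-46228/4913 - 20291) = √(-99735911/4913) = I*√1695510487/289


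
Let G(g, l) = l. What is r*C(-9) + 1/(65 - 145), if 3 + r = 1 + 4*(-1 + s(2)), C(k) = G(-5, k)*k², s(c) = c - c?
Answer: 349919/80 ≈ 4374.0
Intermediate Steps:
s(c) = 0
C(k) = k³ (C(k) = k*k² = k³)
r = -6 (r = -3 + (1 + 4*(-1 + 0)) = -3 + (1 + 4*(-1)) = -3 + (1 - 4) = -3 - 3 = -6)
r*C(-9) + 1/(65 - 145) = -6*(-9)³ + 1/(65 - 145) = -6*(-729) + 1/(-80) = 4374 - 1/80 = 349919/80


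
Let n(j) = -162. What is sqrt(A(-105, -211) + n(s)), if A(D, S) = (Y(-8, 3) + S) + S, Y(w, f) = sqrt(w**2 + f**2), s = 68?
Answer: sqrt(-584 + sqrt(73)) ≈ 23.989*I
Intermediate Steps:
Y(w, f) = sqrt(f**2 + w**2)
A(D, S) = sqrt(73) + 2*S (A(D, S) = (sqrt(3**2 + (-8)**2) + S) + S = (sqrt(9 + 64) + S) + S = (sqrt(73) + S) + S = (S + sqrt(73)) + S = sqrt(73) + 2*S)
sqrt(A(-105, -211) + n(s)) = sqrt((sqrt(73) + 2*(-211)) - 162) = sqrt((sqrt(73) - 422) - 162) = sqrt((-422 + sqrt(73)) - 162) = sqrt(-584 + sqrt(73))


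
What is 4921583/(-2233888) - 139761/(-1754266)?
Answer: -4160777651155/1959416883104 ≈ -2.1235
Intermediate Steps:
4921583/(-2233888) - 139761/(-1754266) = 4921583*(-1/2233888) - 139761*(-1/1754266) = -4921583/2233888 + 139761/1754266 = -4160777651155/1959416883104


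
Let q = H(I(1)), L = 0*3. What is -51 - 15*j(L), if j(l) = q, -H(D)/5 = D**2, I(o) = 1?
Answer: 24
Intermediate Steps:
L = 0
H(D) = -5*D**2
q = -5 (q = -5*1**2 = -5*1 = -5)
j(l) = -5
-51 - 15*j(L) = -51 - 15*(-5) = -51 + 75 = 24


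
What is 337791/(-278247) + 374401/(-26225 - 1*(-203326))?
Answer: 14784277052/16425940649 ≈ 0.90006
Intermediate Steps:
337791/(-278247) + 374401/(-26225 - 1*(-203326)) = 337791*(-1/278247) + 374401/(-26225 + 203326) = -112597/92749 + 374401/177101 = 14784277052/16425940649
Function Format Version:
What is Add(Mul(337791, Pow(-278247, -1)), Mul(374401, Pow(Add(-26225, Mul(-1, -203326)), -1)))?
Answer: Rational(14784277052, 16425940649) ≈ 0.90006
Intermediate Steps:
Add(Mul(337791, Pow(-278247, -1)), Mul(374401, Pow(Add(-26225, Mul(-1, -203326)), -1))) = Add(Mul(337791, Rational(-1, 278247)), Mul(374401, Pow(Add(-26225, 203326), -1))) = Add(Rational(-112597, 92749), Mul(374401, Pow(177101, -1))) = Add(Rational(-112597, 92749), Mul(374401, Rational(1, 177101))) = Add(Rational(-112597, 92749), Rational(374401, 177101)) = Rational(14784277052, 16425940649)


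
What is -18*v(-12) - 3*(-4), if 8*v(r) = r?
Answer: 39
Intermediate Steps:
v(r) = r/8
-18*v(-12) - 3*(-4) = -9*(-12)/4 - 3*(-4) = -18*(-3/2) + 12 = 27 + 12 = 39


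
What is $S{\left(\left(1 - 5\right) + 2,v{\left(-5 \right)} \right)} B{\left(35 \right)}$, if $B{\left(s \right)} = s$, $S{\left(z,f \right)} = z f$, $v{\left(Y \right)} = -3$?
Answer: $210$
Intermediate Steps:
$S{\left(z,f \right)} = f z$
$S{\left(\left(1 - 5\right) + 2,v{\left(-5 \right)} \right)} B{\left(35 \right)} = - 3 \left(\left(1 - 5\right) + 2\right) 35 = - 3 \left(-4 + 2\right) 35 = \left(-3\right) \left(-2\right) 35 = 6 \cdot 35 = 210$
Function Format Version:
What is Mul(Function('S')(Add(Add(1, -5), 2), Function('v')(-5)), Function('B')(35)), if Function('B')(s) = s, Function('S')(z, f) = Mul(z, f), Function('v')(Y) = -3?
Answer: 210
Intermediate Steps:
Function('S')(z, f) = Mul(f, z)
Mul(Function('S')(Add(Add(1, -5), 2), Function('v')(-5)), Function('B')(35)) = Mul(Mul(-3, Add(Add(1, -5), 2)), 35) = Mul(Mul(-3, Add(-4, 2)), 35) = Mul(Mul(-3, -2), 35) = Mul(6, 35) = 210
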